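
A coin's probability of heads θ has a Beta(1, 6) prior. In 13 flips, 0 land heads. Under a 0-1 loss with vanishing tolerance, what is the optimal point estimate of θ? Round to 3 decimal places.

Posterior: Beta(1+0, 6+13) = Beta(1, 19).
Since α = 1 ≤ 1 and β > 1, the Beta density is monotone decreasing on [0,1]; the mode is at 0.
Mean = 1/(1+19) = 0.050.
This is the posterior mode — the MAP estimate.

0.000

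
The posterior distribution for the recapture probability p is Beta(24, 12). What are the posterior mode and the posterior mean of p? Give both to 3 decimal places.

Mode = (24−1)/(24+12−2) = 23/34 = 0.676.
Mean = 24/(24+12) = 24/36 = 0.667.

MAP = 0.676, posterior mean = 0.667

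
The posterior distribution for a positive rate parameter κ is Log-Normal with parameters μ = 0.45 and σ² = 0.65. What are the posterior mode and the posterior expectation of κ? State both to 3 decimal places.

Mode = exp(μ − σ²) = exp(-0.20) = 0.819.
Mean = exp(μ + σ²/2) = exp(0.775) = 2.171.

κ_MAP = 0.819, E[κ|data] = 2.171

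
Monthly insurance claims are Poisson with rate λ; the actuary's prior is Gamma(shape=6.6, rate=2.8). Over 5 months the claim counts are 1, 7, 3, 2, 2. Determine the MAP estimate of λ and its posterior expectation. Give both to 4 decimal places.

MAP = 2.6410; posterior mean = 2.7692

Σ counts = 15. Posterior: Gamma(shape = 6.6+15 = 21.6, rate = 2.8+5 = 7.8).
Mode = (α−1)/β = 20.6/7.8 = 2.6410.
Mean = α/β = 21.6/7.8 = 2.7692.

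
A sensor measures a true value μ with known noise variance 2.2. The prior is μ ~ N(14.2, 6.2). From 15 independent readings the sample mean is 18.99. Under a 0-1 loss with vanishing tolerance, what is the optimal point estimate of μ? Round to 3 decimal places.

18.879

Posterior for μ is Normal. Precision-weighted mean: (1/6.2·14.2 + 15/2.2·18.99) / (1/6.2 + 15/2.2) = 18.879.
A Normal posterior is symmetric, so mode = mean.
This is the posterior mode — the MAP estimate.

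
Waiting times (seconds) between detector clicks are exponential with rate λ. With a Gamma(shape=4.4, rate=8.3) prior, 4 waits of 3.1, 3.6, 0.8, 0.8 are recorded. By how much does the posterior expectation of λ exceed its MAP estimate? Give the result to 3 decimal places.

Σ times = 8.3. Posterior: Gamma(shape = 4.4+4 = 8.4, rate = 8.3+8.3 = 16.6).
Mode = (α−1)/β = 7.4/16.6 = 0.446.
Mean = α/β = 8.4/16.6 = 0.506.
Difference = 0.506 − 0.446 = 0.060.
The posterior is right-skewed, so the mean exceeds the mode.

0.060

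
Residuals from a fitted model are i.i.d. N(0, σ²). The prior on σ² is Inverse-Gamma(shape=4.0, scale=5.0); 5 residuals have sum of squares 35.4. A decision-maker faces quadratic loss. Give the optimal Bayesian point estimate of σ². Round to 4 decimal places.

4.1273

Posterior: Inverse-Gamma(shape = 4.0+5/2 = 6.5, scale = 5.0+35.4/2 = 22.7).
Mode = β/(α+1) = 22.7/7.5 = 3.0267.
Mean = β/(α−1) = 22.7/5.5 = 4.1273.
Quadratic loss ⇒ the optimal estimator is the posterior mean.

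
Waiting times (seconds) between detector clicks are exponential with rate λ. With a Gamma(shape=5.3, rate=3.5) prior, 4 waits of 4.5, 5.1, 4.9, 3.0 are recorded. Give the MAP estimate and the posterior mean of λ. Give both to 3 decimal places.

MAP: 0.395. Posterior mean: 0.443.

Σ times = 17.5. Posterior: Gamma(shape = 5.3+4 = 9.3, rate = 3.5+17.5 = 21.0).
Mode = (α−1)/β = 8.3/21.0 = 0.395.
Mean = α/β = 9.3/21.0 = 0.443.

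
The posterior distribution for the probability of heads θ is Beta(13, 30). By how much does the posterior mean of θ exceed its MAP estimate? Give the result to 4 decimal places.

0.0096

Mode = (13−1)/(13+30−2) = 12/41 = 0.2927.
Mean = 13/(13+30) = 13/43 = 0.3023.
Difference = 0.3023 − 0.2927 = 0.0096.
The posterior is right-skewed, so the mean exceeds the mode.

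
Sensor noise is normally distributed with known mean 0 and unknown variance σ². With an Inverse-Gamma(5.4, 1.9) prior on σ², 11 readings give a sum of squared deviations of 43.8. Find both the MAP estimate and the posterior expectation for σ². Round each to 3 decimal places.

Posterior: Inverse-Gamma(shape = 5.4+11/2 = 10.9, scale = 1.9+43.8/2 = 23.8).
Mode = β/(α+1) = 23.8/11.9 = 2.000.
Mean = β/(α−1) = 23.8/9.9 = 2.404.
Mean > mode: the posterior has a right tail.

MAP estimate = 2.000, posterior expectation = 2.404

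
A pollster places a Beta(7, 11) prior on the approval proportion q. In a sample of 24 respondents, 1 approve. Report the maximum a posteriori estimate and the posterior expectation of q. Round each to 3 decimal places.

MAP = 0.175; posterior mean = 0.190

Posterior: Beta(7+1, 11+23) = Beta(8, 34).
Mode = (8−1)/(8+34−2) = 7/40 = 0.175.
Mean = 8/(8+34) = 8/42 = 0.190.
Mean > mode: the posterior has a right tail.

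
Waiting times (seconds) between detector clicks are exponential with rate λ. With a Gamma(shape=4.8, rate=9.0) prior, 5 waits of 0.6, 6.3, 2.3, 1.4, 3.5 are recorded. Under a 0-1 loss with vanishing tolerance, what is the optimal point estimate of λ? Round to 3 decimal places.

0.381

Σ times = 14.1. Posterior: Gamma(shape = 4.8+5 = 9.8, rate = 9.0+14.1 = 23.1).
Mode = (α−1)/β = 8.8/23.1 = 0.381.
Mean = α/β = 9.8/23.1 = 0.424.
This is the posterior mode — the MAP estimate.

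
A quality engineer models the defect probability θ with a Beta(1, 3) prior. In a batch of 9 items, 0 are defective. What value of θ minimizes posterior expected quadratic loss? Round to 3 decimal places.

Posterior: Beta(1+0, 3+9) = Beta(1, 12).
Since α = 1 ≤ 1 and β > 1, the Beta density is monotone decreasing on [0,1]; the mode is at 0.
Mean = 1/(1+12) = 0.077.
Quadratic loss ⇒ the optimal estimator is the posterior mean.

0.077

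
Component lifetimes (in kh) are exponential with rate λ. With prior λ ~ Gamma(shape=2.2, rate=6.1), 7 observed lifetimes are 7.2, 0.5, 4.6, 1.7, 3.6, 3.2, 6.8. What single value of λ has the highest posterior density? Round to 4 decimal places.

Σ times = 27.6. Posterior: Gamma(shape = 2.2+7 = 9.2, rate = 6.1+27.6 = 33.7).
Mode = (α−1)/β = 8.2/33.7 = 0.2433.
Mean = α/β = 9.2/33.7 = 0.2730.
This is the posterior mode — the MAP estimate.

0.2433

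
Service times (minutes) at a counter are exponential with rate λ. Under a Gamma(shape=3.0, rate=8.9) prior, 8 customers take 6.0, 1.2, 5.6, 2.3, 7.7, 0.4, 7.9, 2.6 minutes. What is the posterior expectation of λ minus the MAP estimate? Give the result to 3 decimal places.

0.023

Σ times = 33.7. Posterior: Gamma(shape = 3.0+8 = 11.0, rate = 8.9+33.7 = 42.6).
Mode = (α−1)/β = 10.0/42.6 = 0.235.
Mean = α/β = 11.0/42.6 = 0.258.
Difference = 0.258 − 0.235 = 0.023.
Right-skewed posterior ⇒ mode < mean.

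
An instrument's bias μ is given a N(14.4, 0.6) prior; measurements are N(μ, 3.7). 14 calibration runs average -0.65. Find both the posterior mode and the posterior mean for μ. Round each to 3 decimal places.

Posterior for μ is Normal. Precision-weighted mean: (1/0.6·14.4 + 14/3.7·-0.65) / (1/0.6 + 14/3.7) = 3.952.
A Normal posterior is symmetric, so mode = mean.

MAP = 3.952; posterior mean = 3.952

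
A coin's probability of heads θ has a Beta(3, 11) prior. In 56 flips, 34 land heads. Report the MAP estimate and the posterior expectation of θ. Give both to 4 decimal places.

MAP = 0.5294, posterior mean = 0.5286

Posterior: Beta(3+34, 11+22) = Beta(37, 33).
Mode = (37−1)/(37+33−2) = 36/68 = 0.5294.
Mean = 37/(37+33) = 37/70 = 0.5286.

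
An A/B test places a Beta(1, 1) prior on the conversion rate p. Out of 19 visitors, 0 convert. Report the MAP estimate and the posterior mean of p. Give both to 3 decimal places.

Posterior: Beta(1+0, 1+19) = Beta(1, 20).
Since α = 1 ≤ 1 and β > 1, the Beta density is monotone decreasing on [0,1]; the mode is at 0.
Mean = 1/(1+20) = 0.048.

p_MAP = 0.000, E[p|data] = 0.048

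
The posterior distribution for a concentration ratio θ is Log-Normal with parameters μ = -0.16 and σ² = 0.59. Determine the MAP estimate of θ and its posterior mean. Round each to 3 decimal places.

Mode = exp(μ − σ²) = exp(-0.75) = 0.472.
Mean = exp(μ + σ²/2) = exp(0.135) = 1.145.
The mean is pulled above the mode by the posterior's right skew.

MAP = 0.472; posterior mean = 1.145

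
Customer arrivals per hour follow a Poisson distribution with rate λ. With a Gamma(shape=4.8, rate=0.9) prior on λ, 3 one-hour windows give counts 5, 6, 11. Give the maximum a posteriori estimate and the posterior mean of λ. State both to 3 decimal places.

Σ counts = 22. Posterior: Gamma(shape = 4.8+22 = 26.8, rate = 0.9+3 = 3.9).
Mode = (α−1)/β = 25.8/3.9 = 6.615.
Mean = α/β = 26.8/3.9 = 6.872.

maximum a posteriori estimate = 6.615, posterior mean = 6.872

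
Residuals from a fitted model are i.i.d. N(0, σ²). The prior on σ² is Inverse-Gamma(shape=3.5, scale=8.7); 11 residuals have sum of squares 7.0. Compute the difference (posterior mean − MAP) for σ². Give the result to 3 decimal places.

Posterior: Inverse-Gamma(shape = 3.5+11/2 = 9.0, scale = 8.7+7.0/2 = 12.2).
Mode = β/(α+1) = 12.2/10.0 = 1.220.
Mean = β/(α−1) = 12.2/8.0 = 1.525.
Difference = 1.525 − 1.220 = 0.305.

0.305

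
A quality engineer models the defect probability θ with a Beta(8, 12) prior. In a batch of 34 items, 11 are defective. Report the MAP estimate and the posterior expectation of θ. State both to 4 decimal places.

Posterior: Beta(8+11, 12+23) = Beta(19, 35).
Mode = (19−1)/(19+35−2) = 18/52 = 0.3462.
Mean = 19/(19+35) = 19/54 = 0.3519.

MAP = 0.3462, posterior mean = 0.3519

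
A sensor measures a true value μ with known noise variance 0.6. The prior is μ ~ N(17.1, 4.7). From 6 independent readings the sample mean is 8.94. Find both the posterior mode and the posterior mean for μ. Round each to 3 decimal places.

μ_MAP = 9.110, E[μ|data] = 9.110

Posterior for μ is Normal. Precision-weighted mean: (1/4.7·17.1 + 6/0.6·8.94) / (1/4.7 + 6/0.6) = 9.110.
A Normal posterior is symmetric, so mode = mean.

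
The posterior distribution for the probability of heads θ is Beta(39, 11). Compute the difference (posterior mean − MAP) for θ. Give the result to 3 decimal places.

Mode = (39−1)/(39+11−2) = 38/48 = 0.792.
Mean = 39/(39+11) = 39/50 = 0.780.
Difference = 0.780 − 0.792 = -0.012.
The mean is pulled below the mode by the posterior's left skew.

-0.012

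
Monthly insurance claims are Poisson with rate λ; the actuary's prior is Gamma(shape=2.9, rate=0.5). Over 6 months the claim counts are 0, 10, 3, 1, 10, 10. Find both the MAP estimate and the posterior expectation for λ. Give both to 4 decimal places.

MAP = 5.5231, posterior mean = 5.6769

Σ counts = 34. Posterior: Gamma(shape = 2.9+34 = 36.9, rate = 0.5+6 = 6.5).
Mode = (α−1)/β = 35.9/6.5 = 5.5231.
Mean = α/β = 36.9/6.5 = 5.6769.
Right-skewed posterior ⇒ mode < mean.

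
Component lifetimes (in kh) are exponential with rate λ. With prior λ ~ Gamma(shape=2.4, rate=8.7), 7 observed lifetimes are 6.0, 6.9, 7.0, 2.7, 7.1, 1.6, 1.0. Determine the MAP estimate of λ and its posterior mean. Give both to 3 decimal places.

Σ times = 32.3. Posterior: Gamma(shape = 2.4+7 = 9.4, rate = 8.7+32.3 = 41.0).
Mode = (α−1)/β = 8.4/41.0 = 0.205.
Mean = α/β = 9.4/41.0 = 0.229.

MAP = 0.205, posterior mean = 0.229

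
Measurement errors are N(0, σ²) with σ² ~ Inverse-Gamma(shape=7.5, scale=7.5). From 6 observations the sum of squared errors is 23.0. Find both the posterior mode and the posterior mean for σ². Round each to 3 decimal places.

MAP = 1.652, posterior mean = 2.000

Posterior: Inverse-Gamma(shape = 7.5+6/2 = 10.5, scale = 7.5+23.0/2 = 19.0).
Mode = β/(α+1) = 19.0/11.5 = 1.652.
Mean = β/(α−1) = 19.0/9.5 = 2.000.
Mean > mode: the posterior has a right tail.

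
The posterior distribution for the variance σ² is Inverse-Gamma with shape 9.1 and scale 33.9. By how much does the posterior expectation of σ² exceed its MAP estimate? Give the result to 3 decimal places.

Mode = β/(α+1) = 33.9/10.1 = 3.356.
Mean = β/(α−1) = 33.9/8.1 = 4.185.
Difference = 4.185 − 3.356 = 0.829.
Right-skewed posterior ⇒ mode < mean.

0.829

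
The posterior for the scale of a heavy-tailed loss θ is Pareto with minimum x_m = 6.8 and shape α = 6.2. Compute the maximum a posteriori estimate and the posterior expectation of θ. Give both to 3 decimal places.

The Pareto density is strictly decreasing on [x_m, ∞), so the mode is x_m = 6.800.
Mean = α·x_m/(α−1) = 6.2·6.8/5.2 = 8.108.
The posterior is right-skewed, so the mean exceeds the mode.

MAP: 6.800. Posterior mean: 8.108.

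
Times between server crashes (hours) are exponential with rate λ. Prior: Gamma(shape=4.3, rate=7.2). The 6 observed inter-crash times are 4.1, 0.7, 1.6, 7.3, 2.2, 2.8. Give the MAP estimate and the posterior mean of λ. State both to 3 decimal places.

Σ times = 18.7. Posterior: Gamma(shape = 4.3+6 = 10.3, rate = 7.2+18.7 = 25.9).
Mode = (α−1)/β = 9.3/25.9 = 0.359.
Mean = α/β = 10.3/25.9 = 0.398.
The mean is pulled above the mode by the posterior's right skew.

MAP = 0.359; posterior mean = 0.398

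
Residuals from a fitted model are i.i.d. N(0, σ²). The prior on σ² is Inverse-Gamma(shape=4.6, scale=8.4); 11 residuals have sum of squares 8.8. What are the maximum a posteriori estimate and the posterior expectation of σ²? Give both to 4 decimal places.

maximum a posteriori estimate = 1.1532, posterior expectation = 1.4066

Posterior: Inverse-Gamma(shape = 4.6+11/2 = 10.1, scale = 8.4+8.8/2 = 12.8).
Mode = β/(α+1) = 12.8/11.1 = 1.1532.
Mean = β/(α−1) = 12.8/9.1 = 1.4066.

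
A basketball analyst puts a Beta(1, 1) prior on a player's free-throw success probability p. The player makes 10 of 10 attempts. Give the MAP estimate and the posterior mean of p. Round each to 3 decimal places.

Posterior: Beta(1+10, 1+0) = Beta(11, 1).
Since β = 1 ≤ 1 and α > 1, the Beta density is monotone increasing on [0,1]; the mode is at 1.
Mean = 11/(11+1) = 0.917.

p_MAP = 1.000, E[p|data] = 0.917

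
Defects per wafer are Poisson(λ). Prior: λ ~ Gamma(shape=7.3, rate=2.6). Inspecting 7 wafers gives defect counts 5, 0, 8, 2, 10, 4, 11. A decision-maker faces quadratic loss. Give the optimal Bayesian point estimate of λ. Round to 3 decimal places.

Σ counts = 40. Posterior: Gamma(shape = 7.3+40 = 47.3, rate = 2.6+7 = 9.6).
Mode = (α−1)/β = 46.3/9.6 = 4.823.
Mean = α/β = 47.3/9.6 = 4.927.
Quadratic loss ⇒ the optimal estimator is the posterior mean.

4.927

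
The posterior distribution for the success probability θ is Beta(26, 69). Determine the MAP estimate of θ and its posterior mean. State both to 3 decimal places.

θ_MAP = 0.269, E[θ|data] = 0.274

Mode = (26−1)/(26+69−2) = 25/93 = 0.269.
Mean = 26/(26+69) = 26/95 = 0.274.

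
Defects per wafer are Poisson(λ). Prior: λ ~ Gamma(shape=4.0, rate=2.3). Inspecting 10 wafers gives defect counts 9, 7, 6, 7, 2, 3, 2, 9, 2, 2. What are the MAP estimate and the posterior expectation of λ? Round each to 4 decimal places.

λ_MAP = 4.2276, E[λ|data] = 4.3089

Σ counts = 49. Posterior: Gamma(shape = 4.0+49 = 53.0, rate = 2.3+10 = 12.3).
Mode = (α−1)/β = 52.0/12.3 = 4.2276.
Mean = α/β = 53.0/12.3 = 4.3089.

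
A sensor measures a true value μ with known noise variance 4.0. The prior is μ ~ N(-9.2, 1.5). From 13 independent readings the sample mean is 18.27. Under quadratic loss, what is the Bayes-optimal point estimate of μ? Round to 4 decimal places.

13.5943

Posterior for μ is Normal. Precision-weighted mean: (1/1.5·-9.2 + 13/4.0·18.27) / (1/1.5 + 13/4.0) = 13.5943.
A Normal posterior is symmetric, so mode = mean.
Quadratic loss ⇒ the optimal estimator is the posterior mean.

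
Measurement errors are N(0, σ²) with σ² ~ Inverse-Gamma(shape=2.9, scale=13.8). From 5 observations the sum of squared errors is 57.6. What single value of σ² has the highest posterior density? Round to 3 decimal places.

6.656

Posterior: Inverse-Gamma(shape = 2.9+5/2 = 5.4, scale = 13.8+57.6/2 = 42.6).
Mode = β/(α+1) = 42.6/6.4 = 6.656.
Mean = β/(α−1) = 42.6/4.4 = 9.682.
This is the posterior mode — the MAP estimate.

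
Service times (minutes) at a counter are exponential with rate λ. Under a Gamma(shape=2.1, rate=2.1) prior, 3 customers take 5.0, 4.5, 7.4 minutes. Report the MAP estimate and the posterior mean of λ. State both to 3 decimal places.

Σ times = 16.9. Posterior: Gamma(shape = 2.1+3 = 5.1, rate = 2.1+16.9 = 19.0).
Mode = (α−1)/β = 4.1/19.0 = 0.216.
Mean = α/β = 5.1/19.0 = 0.268.

MAP: 0.216. Posterior mean: 0.268.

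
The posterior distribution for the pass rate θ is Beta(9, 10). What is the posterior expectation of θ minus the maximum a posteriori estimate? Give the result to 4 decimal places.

Mode = (9−1)/(9+10−2) = 8/17 = 0.4706.
Mean = 9/(9+10) = 9/19 = 0.4737.
Difference = 0.4737 − 0.4706 = 0.0031.
The posterior is right-skewed, so the mean exceeds the mode.

0.0031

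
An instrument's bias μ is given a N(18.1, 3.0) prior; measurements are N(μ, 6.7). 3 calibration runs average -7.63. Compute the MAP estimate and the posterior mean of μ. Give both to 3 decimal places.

Posterior for μ is Normal. Precision-weighted mean: (1/3.0·18.1 + 3/6.7·-7.63) / (1/3.0 + 3/6.7) = 3.350.
A Normal posterior is symmetric, so mode = mean.

MAP = 3.350; posterior mean = 3.350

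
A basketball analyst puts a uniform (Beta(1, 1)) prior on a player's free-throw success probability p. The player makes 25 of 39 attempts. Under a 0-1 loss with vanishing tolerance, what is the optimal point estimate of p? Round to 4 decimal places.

0.6410

Posterior: Beta(1+25, 1+14) = Beta(26, 15).
Mode = (26−1)/(26+15−2) = 25/39 = 0.6410.
Mean = 26/(26+15) = 26/41 = 0.6341.
This is the posterior mode — the MAP estimate.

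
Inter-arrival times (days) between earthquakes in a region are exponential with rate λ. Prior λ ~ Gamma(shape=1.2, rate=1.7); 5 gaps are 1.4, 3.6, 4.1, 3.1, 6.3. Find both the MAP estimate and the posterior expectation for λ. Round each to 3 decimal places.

MAP = 0.257, posterior mean = 0.307

Σ times = 18.5. Posterior: Gamma(shape = 1.2+5 = 6.2, rate = 1.7+18.5 = 20.2).
Mode = (α−1)/β = 5.2/20.2 = 0.257.
Mean = α/β = 6.2/20.2 = 0.307.
Mean > mode: the posterior has a right tail.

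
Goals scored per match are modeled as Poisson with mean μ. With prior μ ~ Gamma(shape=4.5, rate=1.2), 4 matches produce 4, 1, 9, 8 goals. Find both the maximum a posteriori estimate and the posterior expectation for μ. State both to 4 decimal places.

MAP: 4.9038. Posterior mean: 5.0962.

Σ counts = 22. Posterior: Gamma(shape = 4.5+22 = 26.5, rate = 1.2+4 = 5.2).
Mode = (α−1)/β = 25.5/5.2 = 4.9038.
Mean = α/β = 26.5/5.2 = 5.0962.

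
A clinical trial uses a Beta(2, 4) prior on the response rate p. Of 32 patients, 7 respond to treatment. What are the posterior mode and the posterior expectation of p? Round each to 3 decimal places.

Posterior: Beta(2+7, 4+25) = Beta(9, 29).
Mode = (9−1)/(9+29−2) = 8/36 = 0.222.
Mean = 9/(9+29) = 9/38 = 0.237.
The mean is pulled above the mode by the posterior's right skew.

p_MAP = 0.222, E[p|data] = 0.237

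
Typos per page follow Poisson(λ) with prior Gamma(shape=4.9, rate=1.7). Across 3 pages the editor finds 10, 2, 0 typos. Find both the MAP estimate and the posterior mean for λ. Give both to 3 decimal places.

MAP = 3.383; posterior mean = 3.596

Σ counts = 12. Posterior: Gamma(shape = 4.9+12 = 16.9, rate = 1.7+3 = 4.7).
Mode = (α−1)/β = 15.9/4.7 = 3.383.
Mean = α/β = 16.9/4.7 = 3.596.
Mean > mode: the posterior has a right tail.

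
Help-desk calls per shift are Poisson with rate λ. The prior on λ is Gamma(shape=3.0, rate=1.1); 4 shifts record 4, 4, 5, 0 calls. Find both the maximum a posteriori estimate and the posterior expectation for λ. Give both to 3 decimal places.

MAP = 2.941; posterior mean = 3.137

Σ counts = 13. Posterior: Gamma(shape = 3.0+13 = 16.0, rate = 1.1+4 = 5.1).
Mode = (α−1)/β = 15.0/5.1 = 2.941.
Mean = α/β = 16.0/5.1 = 3.137.
Mean > mode: the posterior has a right tail.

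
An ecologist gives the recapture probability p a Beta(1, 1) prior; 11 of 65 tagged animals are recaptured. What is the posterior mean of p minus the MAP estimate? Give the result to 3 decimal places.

Posterior: Beta(1+11, 1+54) = Beta(12, 55).
Mode = (12−1)/(12+55−2) = 11/65 = 0.169.
With a flat prior the MAP equals the MLE, 11/65.
Mean = 12/(12+55) = 12/67 = 0.179.
Difference = 0.179 − 0.169 = 0.010.
The mean is pulled above the mode by the posterior's right skew.

0.010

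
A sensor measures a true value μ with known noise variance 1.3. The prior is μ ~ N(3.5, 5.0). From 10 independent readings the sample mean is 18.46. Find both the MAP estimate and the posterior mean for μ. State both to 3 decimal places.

MAP: 18.081. Posterior mean: 18.081.

Posterior for μ is Normal. Precision-weighted mean: (1/5.0·3.5 + 10/1.3·18.46) / (1/5.0 + 10/1.3) = 18.081.
A Normal posterior is symmetric, so mode = mean.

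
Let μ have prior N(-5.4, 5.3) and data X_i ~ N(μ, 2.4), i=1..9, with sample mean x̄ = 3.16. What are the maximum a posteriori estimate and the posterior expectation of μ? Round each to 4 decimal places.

Posterior for μ is Normal. Precision-weighted mean: (1/5.3·-5.4 + 9/2.4·3.16) / (1/5.3 + 9/2.4) = 2.7499.
A Normal posterior is symmetric, so mode = mean.

MAP: 2.7499. Posterior mean: 2.7499.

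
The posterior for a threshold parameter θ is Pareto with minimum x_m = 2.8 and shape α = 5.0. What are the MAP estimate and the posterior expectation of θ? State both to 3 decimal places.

MAP = 2.800; posterior mean = 3.500

The Pareto density is strictly decreasing on [x_m, ∞), so the mode is x_m = 2.800.
Mean = α·x_m/(α−1) = 5.0·2.8/4.0 = 3.500.
The posterior is right-skewed, so the mean exceeds the mode.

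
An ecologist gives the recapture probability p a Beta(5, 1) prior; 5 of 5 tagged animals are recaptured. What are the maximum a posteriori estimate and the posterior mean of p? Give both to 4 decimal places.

Posterior: Beta(5+5, 1+0) = Beta(10, 1).
Since β = 1 ≤ 1 and α > 1, the Beta density is monotone increasing on [0,1]; the mode is at 1.
Mean = 10/(10+1) = 0.9091.
The mean is pulled below the mode by the posterior's left skew.

MAP: 1.0000. Posterior mean: 0.9091.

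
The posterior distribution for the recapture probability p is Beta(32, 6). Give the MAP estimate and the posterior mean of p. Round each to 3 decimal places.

Mode = (32−1)/(32+6−2) = 31/36 = 0.861.
Mean = 32/(32+6) = 32/38 = 0.842.

MAP: 0.861. Posterior mean: 0.842.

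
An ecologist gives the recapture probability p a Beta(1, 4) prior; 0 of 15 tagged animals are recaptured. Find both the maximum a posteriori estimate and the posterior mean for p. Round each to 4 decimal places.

Posterior: Beta(1+0, 4+15) = Beta(1, 19).
Since α = 1 ≤ 1 and β > 1, the Beta density is monotone decreasing on [0,1]; the mode is at 0.
Mean = 1/(1+19) = 0.0500.

p_MAP = 0.0000, E[p|data] = 0.0500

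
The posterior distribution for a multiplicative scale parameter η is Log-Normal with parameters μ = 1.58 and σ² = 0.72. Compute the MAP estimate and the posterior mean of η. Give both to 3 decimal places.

Mode = exp(μ − σ²) = exp(0.86) = 2.363.
Mean = exp(μ + σ²/2) = exp(1.940) = 6.959.
The mean is pulled above the mode by the posterior's right skew.

MAP = 2.363, posterior mean = 6.959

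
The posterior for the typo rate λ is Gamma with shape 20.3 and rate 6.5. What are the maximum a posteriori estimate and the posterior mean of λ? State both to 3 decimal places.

λ_MAP = 2.969, E[λ|data] = 3.123

Mode = (α−1)/β = 19.3/6.5 = 2.969.
Mean = α/β = 20.3/6.5 = 3.123.
The mean is pulled above the mode by the posterior's right skew.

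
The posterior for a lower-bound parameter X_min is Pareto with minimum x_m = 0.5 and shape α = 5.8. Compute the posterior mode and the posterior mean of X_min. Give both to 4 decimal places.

The Pareto density is strictly decreasing on [x_m, ∞), so the mode is x_m = 0.5000.
Mean = α·x_m/(α−1) = 5.8·0.5/4.8 = 0.6042.
The posterior is right-skewed, so the mean exceeds the mode.

MAP = 0.5000; posterior mean = 0.6042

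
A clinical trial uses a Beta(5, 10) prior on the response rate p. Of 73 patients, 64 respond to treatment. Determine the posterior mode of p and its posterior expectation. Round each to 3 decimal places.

Posterior: Beta(5+64, 10+9) = Beta(69, 19).
Mode = (69−1)/(69+19−2) = 68/86 = 0.791.
Mean = 69/(69+19) = 69/88 = 0.784.
The posterior is left-skewed, so the mode exceeds the mean.

p_MAP = 0.791, E[p|data] = 0.784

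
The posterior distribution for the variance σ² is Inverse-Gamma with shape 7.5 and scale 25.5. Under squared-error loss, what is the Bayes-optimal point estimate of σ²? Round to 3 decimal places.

3.923

Mode = β/(α+1) = 25.5/8.5 = 3.000.
Mean = β/(α−1) = 25.5/6.5 = 3.923.
Squared-error loss ⇒ the optimal estimator is the posterior mean.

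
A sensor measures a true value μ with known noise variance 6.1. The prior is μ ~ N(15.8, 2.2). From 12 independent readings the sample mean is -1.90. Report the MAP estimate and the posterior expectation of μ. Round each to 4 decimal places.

Posterior for μ is Normal. Precision-weighted mean: (1/2.2·15.8 + 12/6.1·-1.90) / (1/2.2 + 12/6.1) = 1.4222.
A Normal posterior is symmetric, so mode = mean.

MAP = 1.4222, posterior mean = 1.4222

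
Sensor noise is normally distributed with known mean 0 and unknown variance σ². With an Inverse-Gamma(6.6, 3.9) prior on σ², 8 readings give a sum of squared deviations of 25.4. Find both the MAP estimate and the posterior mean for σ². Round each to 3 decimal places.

Posterior: Inverse-Gamma(shape = 6.6+8/2 = 10.6, scale = 3.9+25.4/2 = 16.6).
Mode = β/(α+1) = 16.6/11.6 = 1.431.
Mean = β/(α−1) = 16.6/9.6 = 1.729.
The posterior is right-skewed, so the mean exceeds the mode.

MAP: 1.431. Posterior mean: 1.729.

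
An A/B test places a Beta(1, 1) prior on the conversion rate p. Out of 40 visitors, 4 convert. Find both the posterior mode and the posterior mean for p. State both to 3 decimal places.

MAP: 0.100. Posterior mean: 0.119.

Posterior: Beta(1+4, 1+36) = Beta(5, 37).
Mode = (5−1)/(5+37−2) = 4/40 = 0.100.
With a flat prior the MAP equals the MLE, 4/40.
Mean = 5/(5+37) = 5/42 = 0.119.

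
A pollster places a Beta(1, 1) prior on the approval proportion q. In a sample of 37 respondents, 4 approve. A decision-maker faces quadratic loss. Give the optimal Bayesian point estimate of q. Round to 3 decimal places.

0.128

Posterior: Beta(1+4, 1+33) = Beta(5, 34).
Mode = (5−1)/(5+34−2) = 4/37 = 0.108.
With a flat prior the MAP equals the MLE, 4/37.
Mean = 5/(5+34) = 5/39 = 0.128.
Quadratic loss ⇒ the optimal estimator is the posterior mean.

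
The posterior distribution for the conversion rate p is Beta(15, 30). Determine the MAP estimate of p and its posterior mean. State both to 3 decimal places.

MAP estimate = 0.326, posterior mean = 0.333

Mode = (15−1)/(15+30−2) = 14/43 = 0.326.
Mean = 15/(15+30) = 15/45 = 0.333.
The posterior is right-skewed, so the mean exceeds the mode.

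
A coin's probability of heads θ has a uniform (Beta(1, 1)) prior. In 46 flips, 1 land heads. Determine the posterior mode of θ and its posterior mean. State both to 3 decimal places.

posterior mode = 0.022, posterior mean = 0.042

Posterior: Beta(1+1, 1+45) = Beta(2, 46).
Mode = (2−1)/(2+46−2) = 1/46 = 0.022.
With a flat prior the MAP equals the MLE, 1/46.
Mean = 2/(2+46) = 2/48 = 0.042.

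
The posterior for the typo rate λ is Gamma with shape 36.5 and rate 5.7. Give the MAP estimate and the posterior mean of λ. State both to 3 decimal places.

MAP = 6.228, posterior mean = 6.404

Mode = (α−1)/β = 35.5/5.7 = 6.228.
Mean = α/β = 36.5/5.7 = 6.404.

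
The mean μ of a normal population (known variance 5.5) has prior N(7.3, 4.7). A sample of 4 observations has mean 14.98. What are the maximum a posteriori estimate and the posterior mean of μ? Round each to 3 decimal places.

Posterior for μ is Normal. Precision-weighted mean: (1/4.7·7.3 + 4/5.5·14.98) / (1/4.7 + 4/5.5) = 13.242.
A Normal posterior is symmetric, so mode = mean.

maximum a posteriori estimate = 13.242, posterior mean = 13.242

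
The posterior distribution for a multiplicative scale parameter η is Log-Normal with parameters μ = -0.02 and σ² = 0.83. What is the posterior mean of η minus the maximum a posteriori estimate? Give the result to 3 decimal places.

1.057

Mode = exp(μ − σ²) = exp(-0.85) = 0.427.
Mean = exp(μ + σ²/2) = exp(0.395) = 1.484.
Difference = 1.484 − 0.427 = 1.057.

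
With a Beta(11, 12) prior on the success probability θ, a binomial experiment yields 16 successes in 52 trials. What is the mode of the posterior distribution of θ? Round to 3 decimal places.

Posterior: Beta(11+16, 12+36) = Beta(27, 48).
Mode = (27−1)/(27+48−2) = 26/73 = 0.356.
Mean = 27/(27+48) = 27/75 = 0.360.
This is the posterior mode — the MAP estimate.

0.356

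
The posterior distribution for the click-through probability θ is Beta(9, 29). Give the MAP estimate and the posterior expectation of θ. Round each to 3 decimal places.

MAP: 0.222. Posterior mean: 0.237.

Mode = (9−1)/(9+29−2) = 8/36 = 0.222.
Mean = 9/(9+29) = 9/38 = 0.237.
Mean > mode: the posterior has a right tail.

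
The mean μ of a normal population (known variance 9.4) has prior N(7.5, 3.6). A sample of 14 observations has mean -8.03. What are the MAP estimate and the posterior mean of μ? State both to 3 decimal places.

Posterior for μ is Normal. Precision-weighted mean: (1/3.6·7.5 + 14/9.4·-8.03) / (1/3.6 + 14/9.4) = -5.589.
A Normal posterior is symmetric, so mode = mean.

MAP estimate = -5.589, posterior mean = -5.589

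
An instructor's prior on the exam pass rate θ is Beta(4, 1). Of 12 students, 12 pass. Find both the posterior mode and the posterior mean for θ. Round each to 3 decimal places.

MAP: 1.000. Posterior mean: 0.941.

Posterior: Beta(4+12, 1+0) = Beta(16, 1).
Since β = 1 ≤ 1 and α > 1, the Beta density is monotone increasing on [0,1]; the mode is at 1.
Mean = 16/(16+1) = 0.941.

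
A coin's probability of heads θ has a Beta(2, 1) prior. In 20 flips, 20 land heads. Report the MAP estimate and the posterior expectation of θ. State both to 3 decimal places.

Posterior: Beta(2+20, 1+0) = Beta(22, 1).
Since β = 1 ≤ 1 and α > 1, the Beta density is monotone increasing on [0,1]; the mode is at 1.
Mean = 22/(22+1) = 0.957.
The mean is pulled below the mode by the posterior's left skew.

MAP: 1.000. Posterior mean: 0.957.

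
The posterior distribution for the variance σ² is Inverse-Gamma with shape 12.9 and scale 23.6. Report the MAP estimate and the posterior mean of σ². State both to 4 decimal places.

Mode = β/(α+1) = 23.6/13.9 = 1.6978.
Mean = β/(α−1) = 23.6/11.9 = 1.9832.
The mean is pulled above the mode by the posterior's right skew.

MAP estimate = 1.6978, posterior mean = 1.9832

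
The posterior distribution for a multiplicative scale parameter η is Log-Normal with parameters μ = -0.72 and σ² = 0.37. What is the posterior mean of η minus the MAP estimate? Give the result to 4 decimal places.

0.2495

Mode = exp(μ − σ²) = exp(-1.09) = 0.3362.
Mean = exp(μ + σ²/2) = exp(-0.535) = 0.5857.
Difference = 0.5857 − 0.3362 = 0.2495.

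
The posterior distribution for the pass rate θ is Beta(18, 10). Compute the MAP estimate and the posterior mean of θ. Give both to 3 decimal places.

Mode = (18−1)/(18+10−2) = 17/26 = 0.654.
Mean = 18/(18+10) = 18/28 = 0.643.
The posterior is left-skewed, so the mode exceeds the mean.

θ_MAP = 0.654, E[θ|data] = 0.643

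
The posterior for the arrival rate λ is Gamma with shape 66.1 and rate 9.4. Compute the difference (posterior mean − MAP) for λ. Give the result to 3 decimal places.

0.106

Mode = (α−1)/β = 65.1/9.4 = 6.926.
Mean = α/β = 66.1/9.4 = 7.032.
Difference = 7.032 − 6.926 = 0.106.
The posterior is right-skewed, so the mean exceeds the mode.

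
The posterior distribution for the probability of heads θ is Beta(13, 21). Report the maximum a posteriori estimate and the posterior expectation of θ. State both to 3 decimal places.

θ_MAP = 0.375, E[θ|data] = 0.382

Mode = (13−1)/(13+21−2) = 12/32 = 0.375.
Mean = 13/(13+21) = 13/34 = 0.382.
Right-skewed posterior ⇒ mode < mean.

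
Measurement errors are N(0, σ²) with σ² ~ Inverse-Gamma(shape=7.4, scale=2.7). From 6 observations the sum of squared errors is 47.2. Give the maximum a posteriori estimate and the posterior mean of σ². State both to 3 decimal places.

maximum a posteriori estimate = 2.307, posterior mean = 2.798

Posterior: Inverse-Gamma(shape = 7.4+6/2 = 10.4, scale = 2.7+47.2/2 = 26.3).
Mode = β/(α+1) = 26.3/11.4 = 2.307.
Mean = β/(α−1) = 26.3/9.4 = 2.798.
The posterior is right-skewed, so the mean exceeds the mode.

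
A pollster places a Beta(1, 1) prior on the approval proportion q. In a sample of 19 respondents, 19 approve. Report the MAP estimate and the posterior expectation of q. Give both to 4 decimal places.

Posterior: Beta(1+19, 1+0) = Beta(20, 1).
Since β = 1 ≤ 1 and α > 1, the Beta density is monotone increasing on [0,1]; the mode is at 1.
Mean = 20/(20+1) = 0.9524.

MAP estimate = 1.0000, posterior expectation = 0.9524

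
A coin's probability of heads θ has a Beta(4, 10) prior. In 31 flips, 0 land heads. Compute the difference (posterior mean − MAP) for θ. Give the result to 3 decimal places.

0.019

Posterior: Beta(4+0, 10+31) = Beta(4, 41).
Mode = (4−1)/(4+41−2) = 3/43 = 0.070.
Mean = 4/(4+41) = 4/45 = 0.089.
Difference = 0.089 − 0.070 = 0.019.
The posterior is right-skewed, so the mean exceeds the mode.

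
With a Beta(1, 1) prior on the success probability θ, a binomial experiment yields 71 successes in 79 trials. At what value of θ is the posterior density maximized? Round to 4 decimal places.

0.8987

Posterior: Beta(1+71, 1+8) = Beta(72, 9).
Mode = (72−1)/(72+9−2) = 71/79 = 0.8987.
Mean = 72/(72+9) = 72/81 = 0.8889.
This is the posterior mode — the MAP estimate.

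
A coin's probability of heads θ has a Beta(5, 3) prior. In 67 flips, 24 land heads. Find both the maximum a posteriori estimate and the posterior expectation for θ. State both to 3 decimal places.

Posterior: Beta(5+24, 3+43) = Beta(29, 46).
Mode = (29−1)/(29+46−2) = 28/73 = 0.384.
Mean = 29/(29+46) = 29/75 = 0.387.
The posterior is right-skewed, so the mean exceeds the mode.

maximum a posteriori estimate = 0.384, posterior expectation = 0.387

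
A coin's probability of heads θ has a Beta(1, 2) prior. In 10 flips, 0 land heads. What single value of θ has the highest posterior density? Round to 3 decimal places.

0.000

Posterior: Beta(1+0, 2+10) = Beta(1, 12).
Since α = 1 ≤ 1 and β > 1, the Beta density is monotone decreasing on [0,1]; the mode is at 0.
Mean = 1/(1+12) = 0.077.
This is the posterior mode — the MAP estimate.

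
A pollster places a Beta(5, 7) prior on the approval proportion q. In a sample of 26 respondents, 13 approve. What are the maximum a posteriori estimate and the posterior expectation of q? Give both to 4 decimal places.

MAP: 0.4722. Posterior mean: 0.4737.

Posterior: Beta(5+13, 7+13) = Beta(18, 20).
Mode = (18−1)/(18+20−2) = 17/36 = 0.4722.
Mean = 18/(18+20) = 18/38 = 0.4737.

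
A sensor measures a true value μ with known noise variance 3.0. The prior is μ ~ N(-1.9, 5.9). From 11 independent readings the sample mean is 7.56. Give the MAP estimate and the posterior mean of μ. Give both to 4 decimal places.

MAP = 7.1420; posterior mean = 7.1420

Posterior for μ is Normal. Precision-weighted mean: (1/5.9·-1.9 + 11/3.0·7.56) / (1/5.9 + 11/3.0) = 7.1420.
A Normal posterior is symmetric, so mode = mean.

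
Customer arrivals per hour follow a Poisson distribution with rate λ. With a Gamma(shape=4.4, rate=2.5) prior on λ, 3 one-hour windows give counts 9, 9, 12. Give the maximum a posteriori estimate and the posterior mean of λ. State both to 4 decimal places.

maximum a posteriori estimate = 6.0727, posterior mean = 6.2545

Σ counts = 30. Posterior: Gamma(shape = 4.4+30 = 34.4, rate = 2.5+3 = 5.5).
Mode = (α−1)/β = 33.4/5.5 = 6.0727.
Mean = α/β = 34.4/5.5 = 6.2545.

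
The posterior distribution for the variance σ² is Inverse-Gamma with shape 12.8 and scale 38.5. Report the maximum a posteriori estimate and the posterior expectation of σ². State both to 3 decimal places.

Mode = β/(α+1) = 38.5/13.8 = 2.790.
Mean = β/(α−1) = 38.5/11.8 = 3.263.
The posterior is right-skewed, so the mean exceeds the mode.

MAP: 2.790. Posterior mean: 3.263.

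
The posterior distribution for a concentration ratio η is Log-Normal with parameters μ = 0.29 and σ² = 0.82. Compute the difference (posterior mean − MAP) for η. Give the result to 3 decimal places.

Mode = exp(μ − σ²) = exp(-0.53) = 0.589.
Mean = exp(μ + σ²/2) = exp(0.700) = 2.014.
Difference = 2.014 − 0.589 = 1.425.

1.425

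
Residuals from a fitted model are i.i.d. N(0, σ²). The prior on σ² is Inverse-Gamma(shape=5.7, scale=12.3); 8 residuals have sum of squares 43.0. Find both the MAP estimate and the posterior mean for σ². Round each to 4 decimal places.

MAP = 3.1589; posterior mean = 3.8851

Posterior: Inverse-Gamma(shape = 5.7+8/2 = 9.7, scale = 12.3+43.0/2 = 33.8).
Mode = β/(α+1) = 33.8/10.7 = 3.1589.
Mean = β/(α−1) = 33.8/8.7 = 3.8851.
Mean > mode: the posterior has a right tail.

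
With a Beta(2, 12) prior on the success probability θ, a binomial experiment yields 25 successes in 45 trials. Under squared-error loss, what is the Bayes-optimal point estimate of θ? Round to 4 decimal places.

0.4576

Posterior: Beta(2+25, 12+20) = Beta(27, 32).
Mode = (27−1)/(27+32−2) = 26/57 = 0.4561.
Mean = 27/(27+32) = 27/59 = 0.4576.
Squared-error loss ⇒ the optimal estimator is the posterior mean.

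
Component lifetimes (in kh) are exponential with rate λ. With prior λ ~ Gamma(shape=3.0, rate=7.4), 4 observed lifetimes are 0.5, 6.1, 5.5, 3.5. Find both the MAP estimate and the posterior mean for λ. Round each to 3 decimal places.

Σ times = 15.6. Posterior: Gamma(shape = 3.0+4 = 7.0, rate = 7.4+15.6 = 23.0).
Mode = (α−1)/β = 6.0/23.0 = 0.261.
Mean = α/β = 7.0/23.0 = 0.304.

MAP = 0.261, posterior mean = 0.304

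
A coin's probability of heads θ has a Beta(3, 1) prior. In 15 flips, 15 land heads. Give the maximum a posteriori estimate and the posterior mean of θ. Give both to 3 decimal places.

θ_MAP = 1.000, E[θ|data] = 0.947

Posterior: Beta(3+15, 1+0) = Beta(18, 1).
Since β = 1 ≤ 1 and α > 1, the Beta density is monotone increasing on [0,1]; the mode is at 1.
Mean = 18/(18+1) = 0.947.
The posterior is left-skewed, so the mode exceeds the mean.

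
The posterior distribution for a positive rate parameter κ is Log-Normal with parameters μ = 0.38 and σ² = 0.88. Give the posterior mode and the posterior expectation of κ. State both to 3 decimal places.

Mode = exp(μ − σ²) = exp(-0.50) = 0.607.
Mean = exp(μ + σ²/2) = exp(0.820) = 2.270.

MAP = 0.607, posterior mean = 2.270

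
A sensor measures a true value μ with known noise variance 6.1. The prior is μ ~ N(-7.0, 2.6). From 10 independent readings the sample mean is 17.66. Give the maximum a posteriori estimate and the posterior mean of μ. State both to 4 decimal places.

Posterior for μ is Normal. Precision-weighted mean: (1/2.6·-7.0 + 10/6.1·17.66) / (1/2.6 + 10/6.1) = 12.9738.
A Normal posterior is symmetric, so mode = mean.

maximum a posteriori estimate = 12.9738, posterior mean = 12.9738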